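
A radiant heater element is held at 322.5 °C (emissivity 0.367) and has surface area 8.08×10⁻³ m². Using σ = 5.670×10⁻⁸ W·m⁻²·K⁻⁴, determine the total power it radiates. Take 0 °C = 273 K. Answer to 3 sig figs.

T = 322.5 °C + 273 = 595.5 K.
Area A = 8.08×10⁻³ m².
P = εσAT⁴ = 0.367 × 5.670×10⁻⁸ × 8.08×10⁻³ × (595.5)⁴ = 21.1 W.

P ≈ 21.1 W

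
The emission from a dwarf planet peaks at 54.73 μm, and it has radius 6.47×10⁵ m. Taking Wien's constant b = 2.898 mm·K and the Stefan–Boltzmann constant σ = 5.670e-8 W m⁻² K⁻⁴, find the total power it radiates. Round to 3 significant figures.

P ≈ 2.34×10¹² W

Wien's law: T = b/λ_max = 2.898×10⁻³/5.473×10⁻⁵ = 52.9508 K.
Surface area A = 4πR² = 4π(6.47×10⁵ m)² = 5.26040×10¹² m².
Then P = σAT⁴ = 5.670×10⁻⁸×5.26040×10¹²×(52.9508)⁴ = 2.34×10¹² W.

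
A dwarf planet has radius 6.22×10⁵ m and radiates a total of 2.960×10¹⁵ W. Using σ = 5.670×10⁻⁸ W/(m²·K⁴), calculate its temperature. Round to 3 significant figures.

Surface area A = 4πR² = 4π(6.22×10⁵ m)² = 4.86173×10¹² m².
P = σAT⁴ ⇒ T = (P/(σA))^(1/4) = (2.960×10¹⁵/(5.670×10⁻⁸×4.86173×10¹²))^(1/4) = 322 K.

T ≈ 322 K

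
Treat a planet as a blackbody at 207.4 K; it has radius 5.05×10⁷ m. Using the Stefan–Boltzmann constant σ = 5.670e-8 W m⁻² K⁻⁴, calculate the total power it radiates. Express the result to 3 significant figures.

Surface area A = 4πR² = 4π(5.05×10⁷ m)² = 3.20474×10¹⁶ m².
P = σAT⁴ = 5.670×10⁻⁸ × 3.20474×10¹⁶ × (207.4)⁴ = 3.36×10¹⁸ W.

P ≈ 3.36×10¹⁸ W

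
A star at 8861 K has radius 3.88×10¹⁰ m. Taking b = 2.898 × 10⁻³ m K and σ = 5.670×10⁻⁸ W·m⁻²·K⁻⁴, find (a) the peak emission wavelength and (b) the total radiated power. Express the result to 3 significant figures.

λ_max ≈ 327 nm; P ≈ 6.61×10³⁰ W

(a) λ_max = b/T = 2.898×10⁻³/8861 = 3.271×10⁻⁷ m = 327 nm.
Surface area A = 4πR² = 4π(3.88×10¹⁰ m)² = 1.89179×10²² m².
(b) P = σAT⁴ = 5.670×10⁻⁸×1.89179×10²²×(8861)⁴ = 6.61×10³⁰ W.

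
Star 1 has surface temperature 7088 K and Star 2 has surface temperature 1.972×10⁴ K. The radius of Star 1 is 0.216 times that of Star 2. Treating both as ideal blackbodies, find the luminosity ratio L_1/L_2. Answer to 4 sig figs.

L_1/L_2 ≈ 7.787×10⁻⁴

L ∝ R²T⁴, so L_1/L_2 = (R_1/R_2)²(T_1/T_2)⁴ = (0.216)² × (7088/1.972×10⁴)⁴ = 0.046656 × 0.0166904 = 7.787×10⁻⁴.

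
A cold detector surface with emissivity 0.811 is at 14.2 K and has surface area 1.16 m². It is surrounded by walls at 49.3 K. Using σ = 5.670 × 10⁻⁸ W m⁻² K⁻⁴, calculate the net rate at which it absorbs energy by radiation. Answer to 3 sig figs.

Area A = 1.16 m².
Net radiated power P_net = εσA(T⁴ − T₀⁴) = 0.811×5.670×10⁻⁸×1.16×(14.2⁴ − 49.3⁴).
T⁴ − T₀⁴ = 40658.7 − 5.90728×10⁶ = -5.86662×10⁶ K⁴, so P_net = -0.313 W — negative, meaning a net gain of 0.313 W.

Net gain ≈ 0.313 W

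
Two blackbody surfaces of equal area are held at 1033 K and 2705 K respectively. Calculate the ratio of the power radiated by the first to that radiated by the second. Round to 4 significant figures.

P₁/P₂ ≈ 0.02127

With equal areas, P₁/P₂ = (T₁/T₂)⁴ = (1033/2705)⁴ = 0.02127.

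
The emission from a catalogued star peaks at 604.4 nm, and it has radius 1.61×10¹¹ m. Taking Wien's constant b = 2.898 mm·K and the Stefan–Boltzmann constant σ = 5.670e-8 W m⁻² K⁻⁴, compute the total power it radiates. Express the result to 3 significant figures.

P ≈ 9.76×10³⁰ W

Wien's law: T = b/λ_max = 2.898×10⁻³/6.044×10⁻⁷ = 4794.84 K.
Surface area A = 4πR² = 4π(1.61×10¹¹ m)² = 3.25733×10²³ m².
Then P = σAT⁴ = 5.670×10⁻⁸×3.25733×10²³×(4794.84)⁴ = 9.76×10³⁰ W.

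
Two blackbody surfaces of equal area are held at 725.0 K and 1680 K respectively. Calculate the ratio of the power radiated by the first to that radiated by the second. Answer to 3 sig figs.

P₁/P₂ ≈ 0.0347

With equal areas, P₁/P₂ = (T₁/T₂)⁴ = (725.0/1680)⁴ = 0.0347.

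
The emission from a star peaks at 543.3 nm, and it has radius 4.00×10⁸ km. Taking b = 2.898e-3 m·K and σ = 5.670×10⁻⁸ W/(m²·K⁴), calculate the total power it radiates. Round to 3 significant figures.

P ≈ 9.23×10³¹ W

Wien's law: T = b/λ_max = 2.898×10⁻³/5.433×10⁻⁷ = 5334.07 K.
Surface area A = 4πR² = 4π(4.00×10¹¹ m)² = 2.01062×10²⁴ m².
Then P = σAT⁴ = 5.670×10⁻⁸×2.01062×10²⁴×(5334.07)⁴ = 9.23×10³¹ W.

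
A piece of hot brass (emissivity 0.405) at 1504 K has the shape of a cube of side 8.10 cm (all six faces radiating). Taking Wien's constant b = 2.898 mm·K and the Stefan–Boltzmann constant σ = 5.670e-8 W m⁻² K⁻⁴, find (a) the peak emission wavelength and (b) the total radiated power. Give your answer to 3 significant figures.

(a) λ_max = b/T = 2.898×10⁻³/1504 = 1.927×10⁻⁶ m = 1.93×10³ nm.
Area A = 6s² = 6×(0.0810 m)² = 0.039366 m².
(b) P = εσAT⁴ = 0.405×5.670×10⁻⁸×0.039366×(1504)⁴ = 4.63×10³ W.

λ_max ≈ 1.93×10³ nm; P ≈ 4.63×10³ W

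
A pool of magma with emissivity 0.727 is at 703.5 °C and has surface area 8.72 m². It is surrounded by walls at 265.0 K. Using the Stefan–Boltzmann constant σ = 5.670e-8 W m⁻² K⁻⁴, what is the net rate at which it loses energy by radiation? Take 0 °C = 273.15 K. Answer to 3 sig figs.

T = 703.5 °C + 273.15 = 976.65 K.
Area A = 8.72 m².
Net radiated power P_net = εσA(T⁴ − T₀⁴) = 0.727×5.670×10⁻⁸×8.72×(976.65⁴ − 265.0⁴).
T⁴ − T₀⁴ = 9.09821×10¹¹ − 4.93155×10⁹ = 9.04889×10¹¹ K⁴, so P_net = 3.25×10⁵ W.

Net loss ≈ 3.25×10⁵ W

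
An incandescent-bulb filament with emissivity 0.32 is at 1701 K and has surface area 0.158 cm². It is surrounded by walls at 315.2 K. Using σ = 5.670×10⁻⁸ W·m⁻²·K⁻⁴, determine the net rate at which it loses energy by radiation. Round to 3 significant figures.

Area A = 0.158 cm² = 1.58×10⁻⁵ m².
Net radiated power P_net = εσA(T⁴ − T₀⁴) = 0.32×5.670×10⁻⁸×1.58×10⁻⁵×(1701⁴ − 315.2⁴).
T⁴ − T₀⁴ = 8.37177×10¹² − 9.87063×10⁹ = 8.36190×10¹² K⁴, so P_net = 2.40 W.

Net loss ≈ 2.40 W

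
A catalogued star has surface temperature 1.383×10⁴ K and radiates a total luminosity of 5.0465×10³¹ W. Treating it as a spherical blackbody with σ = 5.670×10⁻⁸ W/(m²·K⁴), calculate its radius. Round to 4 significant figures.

R ≈ 4.400×10¹⁰ m

L = 4πR²σT⁴ ⇒ R = √(L/(4πσT⁴)).
σT⁴ = 2.07430×10⁹ W/m², so R = √(5.0465×10³¹/(4π×2.07430×10⁹)) = 4.400×10¹⁰ m.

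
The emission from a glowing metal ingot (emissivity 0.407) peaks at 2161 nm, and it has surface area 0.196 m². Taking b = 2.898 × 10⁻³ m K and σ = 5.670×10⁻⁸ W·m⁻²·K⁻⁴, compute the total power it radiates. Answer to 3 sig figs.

Wien's law: T = b/λ_max = 2.898×10⁻³/2.161×10⁻⁶ = 1341.05 K.
Area A = 0.196 m².
Then P = εσAT⁴ = 0.407×5.670×10⁻⁸×0.196×(1341.05)⁴ = 1.46×10⁴ W.

P ≈ 1.46×10⁴ W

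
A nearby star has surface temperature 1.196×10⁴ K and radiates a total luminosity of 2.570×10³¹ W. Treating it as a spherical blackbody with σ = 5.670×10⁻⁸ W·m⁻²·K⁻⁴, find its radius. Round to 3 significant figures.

L = 4πR²σT⁴ ⇒ R = √(L/(4πσT⁴)).
σT⁴ = 1.16013×10⁹ W/m², so R = √(2.570×10³¹/(4π×1.16013×10⁹)) = 4.20×10¹⁰ m.

R ≈ 4.20×10¹⁰ m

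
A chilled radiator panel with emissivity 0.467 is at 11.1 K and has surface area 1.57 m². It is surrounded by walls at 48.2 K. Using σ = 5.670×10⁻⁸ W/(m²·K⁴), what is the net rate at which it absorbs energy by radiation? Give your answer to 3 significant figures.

Net gain ≈ 0.224 W

Area A = 1.57 m².
Net radiated power P_net = εσA(T⁴ − T₀⁴) = 0.467×5.670×10⁻⁸×1.57×(11.1⁴ − 48.2⁴).
T⁴ − T₀⁴ = 15180.7 − 5.39744×10⁶ = -5.38226×10⁶ K⁴, so P_net = -0.224 W — negative, meaning a net gain of 0.224 W.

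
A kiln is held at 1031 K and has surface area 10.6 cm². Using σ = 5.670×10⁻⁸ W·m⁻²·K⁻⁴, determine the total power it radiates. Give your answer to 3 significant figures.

Area A = 10.6 cm² = 1.06×10⁻³ m².
P = σAT⁴ = 5.670×10⁻⁸ × 1.06×10⁻³ × (1031)⁴ = 67.9 W.

P ≈ 67.9 W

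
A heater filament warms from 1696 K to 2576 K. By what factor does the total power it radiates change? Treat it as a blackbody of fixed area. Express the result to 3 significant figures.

P ∝ T⁴, so P₂/P₁ = (T₂/T₁)⁴ = (2576/1696)⁴ = (1.51887)⁴ = 5.32.

P₂/P₁ ≈ 5.32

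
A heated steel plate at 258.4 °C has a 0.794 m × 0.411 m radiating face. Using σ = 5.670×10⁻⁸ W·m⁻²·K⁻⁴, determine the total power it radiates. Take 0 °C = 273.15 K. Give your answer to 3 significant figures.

T = 258.4 °C + 273.15 = 531.55 K.
Area A = 0.794 × 0.411 = 0.326334 m².
P = σAT⁴ = 5.670×10⁻⁸ × 0.326334 × (531.55)⁴ = 1.48×10³ W.

P ≈ 1.48×10³ W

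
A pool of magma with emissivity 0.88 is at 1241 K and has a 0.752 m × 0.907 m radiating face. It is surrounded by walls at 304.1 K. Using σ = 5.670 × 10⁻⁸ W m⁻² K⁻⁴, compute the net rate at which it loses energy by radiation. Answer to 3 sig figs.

Net loss ≈ 8.04×10⁴ W

Area A = 0.752 × 0.907 = 0.682064 m².
Net radiated power P_net = εσA(T⁴ − T₀⁴) = 0.88×5.670×10⁻⁸×0.682064×(1241⁴ − 304.1⁴).
T⁴ − T₀⁴ = 2.37185×10¹² − 8.55196×10⁹ = 2.36330×10¹² K⁴, so P_net = 8.04×10⁴ W.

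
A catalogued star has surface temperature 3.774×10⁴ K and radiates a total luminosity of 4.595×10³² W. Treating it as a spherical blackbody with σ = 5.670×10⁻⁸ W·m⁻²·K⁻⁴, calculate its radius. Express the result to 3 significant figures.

L = 4πR²σT⁴ ⇒ R = √(L/(4πσT⁴)).
σT⁴ = 1.15025×10¹¹ W/m², so R = √(4.595×10³²/(4π×1.15025×10¹¹)) = 1.78×10¹⁰ m.

R ≈ 1.78×10¹⁰ m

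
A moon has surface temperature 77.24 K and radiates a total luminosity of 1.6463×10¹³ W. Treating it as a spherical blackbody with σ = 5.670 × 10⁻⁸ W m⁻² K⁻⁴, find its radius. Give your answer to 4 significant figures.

R ≈ 8.057×10⁵ m

L = 4πR²σT⁴ ⇒ R = √(L/(4πσT⁴)).
σT⁴ = 2.01814 W/m², so R = √(1.6463×10¹³/(4π×2.01814)) = 8.057×10⁵ m.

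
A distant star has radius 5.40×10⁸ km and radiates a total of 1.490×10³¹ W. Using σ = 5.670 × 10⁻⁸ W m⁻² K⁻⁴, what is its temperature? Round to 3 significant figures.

T ≈ 2.91×10³ K

Surface area A = 4πR² = 4π(5.40×10¹¹ m)² = 3.66435×10²⁴ m².
P = σAT⁴ ⇒ T = (P/(σA))^(1/4) = (1.490×10³¹/(5.670×10⁻⁸×3.66435×10²⁴))^(1/4) = 2.91×10³ K.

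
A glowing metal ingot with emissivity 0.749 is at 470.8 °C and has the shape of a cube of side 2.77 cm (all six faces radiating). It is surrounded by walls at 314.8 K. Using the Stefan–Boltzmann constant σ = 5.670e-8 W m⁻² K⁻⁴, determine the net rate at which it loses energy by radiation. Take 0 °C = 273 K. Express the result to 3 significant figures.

Net loss ≈ 57.9 W

T = 470.8 °C + 273 = 743.8 K.
Area A = 6s² = 6×(0.0277 m)² = 4.60374×10⁻³ m².
Net radiated power P_net = εσA(T⁴ − T₀⁴) = 0.749×5.670×10⁻⁸×4.60374×10⁻³×(743.8⁴ − 314.8⁴).
T⁴ − T₀⁴ = 3.06073×10¹¹ − 9.82062×10⁹ = 2.96252×10¹¹ K⁴, so P_net = 57.9 W.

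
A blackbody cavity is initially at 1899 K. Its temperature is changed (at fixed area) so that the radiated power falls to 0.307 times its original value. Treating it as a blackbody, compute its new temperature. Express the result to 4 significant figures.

P ∝ T⁴, so T₂/T₁ = (P₂/P₁)^(1/4) = (0.307)^(1/4) = 0.744363.
T₂ = 1899 × 0.744363 = 1414 K.

T₂ ≈ 1414 K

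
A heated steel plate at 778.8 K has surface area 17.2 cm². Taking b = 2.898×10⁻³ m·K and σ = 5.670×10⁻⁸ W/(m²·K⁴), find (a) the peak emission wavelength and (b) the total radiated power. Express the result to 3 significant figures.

λ_max ≈ 3.72 μm; P ≈ 35.9 W

(a) λ_max = b/T = 2.898×10⁻³/778.8 = 3.721×10⁻⁶ m = 3.72 μm.
Area A = 17.2 cm² = 1.72×10⁻³ m².
(b) P = σAT⁴ = 5.670×10⁻⁸×1.72×10⁻³×(778.8)⁴ = 35.9 W.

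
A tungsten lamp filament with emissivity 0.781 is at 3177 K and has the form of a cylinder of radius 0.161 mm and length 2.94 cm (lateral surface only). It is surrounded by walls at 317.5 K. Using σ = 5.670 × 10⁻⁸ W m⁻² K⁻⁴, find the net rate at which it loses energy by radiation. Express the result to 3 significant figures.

Net loss ≈ 134 W

Lateral area A = 2πrL = 2π×1.61×10⁻⁴×0.0294 = 2.97408×10⁻⁵ m².
Net radiated power P_net = εσA(T⁴ − T₀⁴) = 0.781×5.670×10⁻⁸×2.97408×10⁻⁵×(3177⁴ − 317.5⁴).
T⁴ − T₀⁴ = 1.01875×10¹⁴ − 1.01619×10¹⁰ = 1.01865×10¹⁴ K⁴, so P_net = 134 W.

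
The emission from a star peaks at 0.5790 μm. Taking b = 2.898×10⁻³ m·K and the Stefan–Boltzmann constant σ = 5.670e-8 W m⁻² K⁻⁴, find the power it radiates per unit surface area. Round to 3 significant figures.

Wien's law: T = b/λ_max = 2.898×10⁻³/5.790×10⁻⁷ = 5005.18 K.
Then I = σT⁴ = 5.670×10⁻⁸×(5005.18)⁴ = 3.56×10⁷ W/m².

I ≈ 3.56×10⁷ W/m²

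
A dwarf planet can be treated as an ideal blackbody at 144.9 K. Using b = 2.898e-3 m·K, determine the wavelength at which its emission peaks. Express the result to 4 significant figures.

Wien's displacement law: λ_max = b/T = (2.898×10⁻³ m·K)/(144.9 K) = 2.0000×10⁻⁵ m.
That is 20.00 μm, in the infrared range.

λ_max ≈ 20.00 μm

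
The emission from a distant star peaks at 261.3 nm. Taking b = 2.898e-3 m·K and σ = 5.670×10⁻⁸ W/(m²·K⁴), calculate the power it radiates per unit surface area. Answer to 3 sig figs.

I ≈ 8.58×10⁸ W/m²

Wien's law: T = b/λ_max = 2.898×10⁻³/2.613×10⁻⁷ = 11090.7 K.
Then I = σT⁴ = 5.670×10⁻⁸×(11090.7)⁴ = 8.58×10⁸ W/m².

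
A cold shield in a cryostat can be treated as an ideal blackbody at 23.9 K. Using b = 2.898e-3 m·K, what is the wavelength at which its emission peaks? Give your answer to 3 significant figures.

Wien's displacement law: λ_max = b/T = (2.898×10⁻³ m·K)/(23.9 K) = 1.213×10⁻⁴ m.
That is 1.21×10⁻⁴ m, in the infrared range.

λ_max ≈ 1.21×10⁻⁴ m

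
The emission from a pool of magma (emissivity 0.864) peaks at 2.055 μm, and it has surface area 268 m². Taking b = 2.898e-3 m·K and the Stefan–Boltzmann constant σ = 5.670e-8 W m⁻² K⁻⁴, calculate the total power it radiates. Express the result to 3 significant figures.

P ≈ 5.19×10⁷ W

Wien's law: T = b/λ_max = 2.898×10⁻³/2.055×10⁻⁶ = 1410.22 K.
Area A = 268 m².
Then P = εσAT⁴ = 0.864×5.670×10⁻⁸×268×(1410.22)⁴ = 5.19×10⁷ W.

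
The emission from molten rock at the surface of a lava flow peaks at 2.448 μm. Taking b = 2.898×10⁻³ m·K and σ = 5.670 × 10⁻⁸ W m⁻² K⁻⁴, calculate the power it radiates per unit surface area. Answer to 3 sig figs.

I ≈ 1.11×10⁵ W/m²

Wien's law: T = b/λ_max = 2.898×10⁻³/2.448×10⁻⁶ = 1183.82 K.
Then I = σT⁴ = 5.670×10⁻⁸×(1183.82)⁴ = 1.11×10⁵ W/m².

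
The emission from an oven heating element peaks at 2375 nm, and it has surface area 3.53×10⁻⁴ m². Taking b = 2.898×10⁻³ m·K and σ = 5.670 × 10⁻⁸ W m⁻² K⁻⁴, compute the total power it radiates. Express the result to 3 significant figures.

Wien's law: T = b/λ_max = 2.898×10⁻³/2.375×10⁻⁶ = 1220.21 K.
Area A = 3.53×10⁻⁴ m².
Then P = σAT⁴ = 5.670×10⁻⁸×3.53×10⁻⁴×(1220.21)⁴ = 44.4 W.

P ≈ 44.4 W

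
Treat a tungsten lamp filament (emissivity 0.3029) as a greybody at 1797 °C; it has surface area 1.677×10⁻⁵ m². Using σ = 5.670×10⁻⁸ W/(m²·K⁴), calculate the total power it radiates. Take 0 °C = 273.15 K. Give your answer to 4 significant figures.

T = 1797 °C + 273.15 = 2070.15 K.
Area A = 1.677×10⁻⁵ m².
P = εσAT⁴ = 0.3029 × 5.670×10⁻⁸ × 1.677×10⁻⁵ × (2070.15)⁴ = 5.290 W.

P ≈ 5.290 W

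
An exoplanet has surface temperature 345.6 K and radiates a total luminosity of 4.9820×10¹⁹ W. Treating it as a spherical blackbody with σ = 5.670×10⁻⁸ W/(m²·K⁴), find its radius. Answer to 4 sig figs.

R ≈ 7.001×10⁷ m

L = 4πR²σT⁴ ⇒ R = √(L/(4πσT⁴)).
σT⁴ = 808.869 W/m², so R = √(4.9820×10¹⁹/(4π×808.869)) = 7.001×10⁷ m.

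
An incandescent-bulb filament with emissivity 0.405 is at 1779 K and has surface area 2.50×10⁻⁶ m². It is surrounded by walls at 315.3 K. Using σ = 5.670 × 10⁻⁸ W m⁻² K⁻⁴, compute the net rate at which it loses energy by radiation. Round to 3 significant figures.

Area A = 2.50×10⁻⁶ m².
Net radiated power P_net = εσA(T⁴ − T₀⁴) = 0.405×5.670×10⁻⁸×2.50×10⁻⁶×(1779⁴ − 315.3⁴).
T⁴ − T₀⁴ = 1.00162×10¹³ − 9.88316×10⁹ = 1.00063×10¹³ K⁴, so P_net = 0.574 W.

Net loss ≈ 0.574 W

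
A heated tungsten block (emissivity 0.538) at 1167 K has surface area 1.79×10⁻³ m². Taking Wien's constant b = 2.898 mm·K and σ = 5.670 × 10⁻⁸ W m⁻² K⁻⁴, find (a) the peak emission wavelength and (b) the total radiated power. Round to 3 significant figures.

λ_max ≈ 2.48 μm; P ≈ 101 W

(a) λ_max = b/T = 2.898×10⁻³/1167 = 2.483×10⁻⁶ m = 2.48 μm.
Area A = 1.79×10⁻³ m².
(b) P = εσAT⁴ = 0.538×5.670×10⁻⁸×1.79×10⁻³×(1167)⁴ = 101 W.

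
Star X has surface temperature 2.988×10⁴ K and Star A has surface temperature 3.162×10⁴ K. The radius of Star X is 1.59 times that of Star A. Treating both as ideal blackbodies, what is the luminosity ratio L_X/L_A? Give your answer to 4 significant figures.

L_X/L_A ≈ 2.016

L ∝ R²T⁴, so L_X/L_A = (R_X/R_A)²(T_X/T_A)⁴ = (1.59)² × (2.988×10⁴/3.162×10⁴)⁴ = 2.5281 × 0.797398 = 2.016.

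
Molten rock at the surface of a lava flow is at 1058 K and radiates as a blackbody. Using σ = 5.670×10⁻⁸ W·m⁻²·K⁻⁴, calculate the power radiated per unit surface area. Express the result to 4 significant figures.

I ≈ 7.104×10⁴ W/m²

Stefan–Boltzmann: I = σT⁴ = 5.670×10⁻⁸ × (1058)⁴ = 7.104×10⁴ W/m².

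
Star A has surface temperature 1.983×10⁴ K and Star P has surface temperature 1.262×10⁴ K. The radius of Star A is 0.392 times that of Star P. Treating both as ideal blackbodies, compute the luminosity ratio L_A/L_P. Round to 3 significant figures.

L ∝ R²T⁴, so L_A/L_P = (R_A/R_P)²(T_A/T_P)⁴ = (0.392)² × (1.983×10⁴/1.262×10⁴)⁴ = 0.153664 × 6.09612 = 0.937.

L_A/L_P ≈ 0.937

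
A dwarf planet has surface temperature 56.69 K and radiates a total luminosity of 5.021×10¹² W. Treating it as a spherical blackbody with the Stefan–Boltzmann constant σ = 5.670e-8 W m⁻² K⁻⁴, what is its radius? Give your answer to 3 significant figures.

R ≈ 8.26×10⁵ m

L = 4πR²σT⁴ ⇒ R = √(L/(4πσT⁴)).
σT⁴ = 0.585611 W/m², so R = √(5.021×10¹²/(4π×0.585611)) = 8.26×10⁵ m.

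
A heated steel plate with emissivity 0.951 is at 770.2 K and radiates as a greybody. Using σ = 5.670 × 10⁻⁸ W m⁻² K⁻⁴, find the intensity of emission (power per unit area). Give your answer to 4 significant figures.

I ≈ 1.897×10⁴ W/m²

Stefan–Boltzmann: I = εσT⁴ = 0.951 × 5.670×10⁻⁸ × (770.2)⁴ = 1.897×10⁴ W/m².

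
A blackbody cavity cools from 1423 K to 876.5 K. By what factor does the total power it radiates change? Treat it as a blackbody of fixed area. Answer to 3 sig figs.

P₂/P₁ ≈ 0.144

P ∝ T⁴, so P₂/P₁ = (T₂/T₁)⁴ = (876.5/1423)⁴ = (0.615952)⁴ = 0.144.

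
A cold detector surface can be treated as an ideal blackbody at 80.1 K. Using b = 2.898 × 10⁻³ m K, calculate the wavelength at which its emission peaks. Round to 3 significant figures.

λ_max ≈ 36.2 μm

Wien's displacement law: λ_max = b/T = (2.898×10⁻³ m·K)/(80.1 K) = 3.618×10⁻⁵ m.
That is 36.2 μm, in the infrared range.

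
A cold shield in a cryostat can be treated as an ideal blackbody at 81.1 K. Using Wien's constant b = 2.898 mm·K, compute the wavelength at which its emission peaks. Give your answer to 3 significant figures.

λ_max ≈ 35.7 μm

Wien's displacement law: λ_max = b/T = (2.898×10⁻³ m·K)/(81.1 K) = 3.573×10⁻⁵ m.
That is 35.7 μm, in the infrared range.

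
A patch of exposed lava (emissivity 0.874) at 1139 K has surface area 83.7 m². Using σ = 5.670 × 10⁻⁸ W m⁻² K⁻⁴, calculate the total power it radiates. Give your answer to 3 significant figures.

P ≈ 6.98×10⁶ W

Area A = 83.7 m².
P = εσAT⁴ = 0.874 × 5.670×10⁻⁸ × 83.7 × (1139)⁴ = 6.98×10⁶ W.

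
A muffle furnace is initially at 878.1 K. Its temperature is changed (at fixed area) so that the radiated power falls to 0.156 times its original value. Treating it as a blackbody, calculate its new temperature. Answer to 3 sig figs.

T₂ ≈ 552 K

P ∝ T⁴, so T₂/T₁ = (P₂/P₁)^(1/4) = (0.156)^(1/4) = 0.628465.
T₂ = 878.1 × 0.628465 = 552 K.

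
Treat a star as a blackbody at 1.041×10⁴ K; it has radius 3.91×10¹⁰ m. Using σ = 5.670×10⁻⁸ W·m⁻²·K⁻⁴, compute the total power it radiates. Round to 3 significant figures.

P ≈ 1.28×10³¹ W

Surface area A = 4πR² = 4π(3.91×10¹⁰ m)² = 1.92116×10²² m².
P = σAT⁴ = 5.670×10⁻⁸ × 1.92116×10²² × (1.041×10⁴)⁴ = 1.28×10³¹ W.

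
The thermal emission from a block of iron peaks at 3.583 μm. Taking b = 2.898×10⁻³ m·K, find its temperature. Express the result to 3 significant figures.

Wien's law gives T = b/λ_max = (2.898×10⁻³ m·K)/(3.583×10⁻⁶ m) = 809 K.

T ≈ 809 K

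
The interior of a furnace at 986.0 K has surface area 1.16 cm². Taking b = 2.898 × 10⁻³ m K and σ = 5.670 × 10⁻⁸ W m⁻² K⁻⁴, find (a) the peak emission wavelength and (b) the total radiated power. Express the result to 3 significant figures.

(a) λ_max = b/T = 2.898×10⁻³/986.0 = 2.939×10⁻⁶ m = 2.94×10³ nm.
Area A = 1.16 cm² = 1.16×10⁻⁴ m².
(b) P = σAT⁴ = 5.670×10⁻⁸×1.16×10⁻⁴×(986.0)⁴ = 6.22 W.

λ_max ≈ 2.94×10³ nm; P ≈ 6.22 W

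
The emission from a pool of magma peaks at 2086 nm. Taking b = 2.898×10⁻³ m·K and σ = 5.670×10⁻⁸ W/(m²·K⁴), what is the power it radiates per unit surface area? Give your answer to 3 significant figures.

Wien's law: T = b/λ_max = 2.898×10⁻³/2.086×10⁻⁶ = 1389.26 K.
Then I = σT⁴ = 5.670×10⁻⁸×(1389.26)⁴ = 2.11×10⁵ W/m².

I ≈ 2.11×10⁵ W/m²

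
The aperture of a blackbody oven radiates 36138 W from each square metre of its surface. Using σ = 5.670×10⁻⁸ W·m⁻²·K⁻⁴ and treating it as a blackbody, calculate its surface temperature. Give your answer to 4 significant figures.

I = σT⁴, so T = (I/σ)^(1/4) = (36138/(5.670×10⁻⁸))^(1/4) = 893.5 K.

T ≈ 893.5 K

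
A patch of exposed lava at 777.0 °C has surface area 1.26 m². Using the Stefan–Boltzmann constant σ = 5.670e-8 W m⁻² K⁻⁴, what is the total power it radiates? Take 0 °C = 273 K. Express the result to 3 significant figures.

T = 777.0 °C + 273 = 1050.0 K.
Area A = 1.26 m².
P = σAT⁴ = 5.670×10⁻⁸ × 1.26 × (1050.0)⁴ = 8.68×10⁴ W.

P ≈ 8.68×10⁴ W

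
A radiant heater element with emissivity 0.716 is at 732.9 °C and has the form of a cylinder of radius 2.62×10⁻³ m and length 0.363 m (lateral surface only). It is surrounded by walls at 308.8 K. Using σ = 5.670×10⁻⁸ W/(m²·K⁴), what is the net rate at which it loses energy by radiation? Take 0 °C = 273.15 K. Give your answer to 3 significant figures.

Net loss ≈ 246 W

T = 732.9 °C + 273.15 = 1006.05 K.
Lateral area A = 2πrL = 2π×2.62×10⁻³×0.363 = 5.97569×10⁻³ m².
Net radiated power P_net = εσA(T⁴ − T₀⁴) = 0.716×5.670×10⁻⁸×5.97569×10⁻³×(1006.05⁴ − 308.8⁴).
T⁴ − T₀⁴ = 1.02442×10¹² − 9.09304×10⁹ = 1.01533×10¹² K⁴, so P_net = 246 W.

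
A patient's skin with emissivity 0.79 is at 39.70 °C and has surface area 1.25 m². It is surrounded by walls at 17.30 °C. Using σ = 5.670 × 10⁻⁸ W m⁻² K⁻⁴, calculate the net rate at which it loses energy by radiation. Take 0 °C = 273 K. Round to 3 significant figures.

T = 39.70 °C + 273 = 312.70 K.
Surroundings: T = 17.30 °C + 273 = 290.30 K.
Area A = 1.25 m².
Net radiated power P_net = εσA(T⁴ − T₀⁴) = 0.79×5.670×10⁻⁸×1.25×(312.70⁴ − 290.30⁴).
T⁴ − T₀⁴ = 9.56118×10⁹ − 7.10212×10⁹ = 2.45906×10⁹ K⁴, so P_net = 138 W.

Net loss ≈ 138 W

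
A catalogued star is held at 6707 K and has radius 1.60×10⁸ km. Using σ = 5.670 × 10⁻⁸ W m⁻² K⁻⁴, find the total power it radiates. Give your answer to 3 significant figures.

Surface area A = 4πR² = 4π(1.60×10¹¹ m)² = 3.21699×10²³ m².
P = σAT⁴ = 5.670×10⁻⁸ × 3.21699×10²³ × (6707)⁴ = 3.69×10³¹ W.

P ≈ 3.69×10³¹ W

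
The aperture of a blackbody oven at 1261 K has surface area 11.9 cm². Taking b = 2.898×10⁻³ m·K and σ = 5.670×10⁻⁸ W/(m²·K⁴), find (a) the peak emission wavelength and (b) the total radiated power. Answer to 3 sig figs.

λ_max ≈ 2.30 μm; P ≈ 171 W

(a) λ_max = b/T = 2.898×10⁻³/1261 = 2.298×10⁻⁶ m = 2.30 μm.
Area A = 11.9 cm² = 1.19×10⁻³ m².
(b) P = σAT⁴ = 5.670×10⁻⁸×1.19×10⁻³×(1261)⁴ = 171 W.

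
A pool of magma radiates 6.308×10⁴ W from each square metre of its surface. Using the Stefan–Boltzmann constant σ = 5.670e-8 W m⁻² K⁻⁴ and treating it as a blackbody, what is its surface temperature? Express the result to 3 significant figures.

T ≈ 1.03×10³ K

I = σT⁴, so T = (I/σ)^(1/4) = (6.308×10⁴/(5.670×10⁻⁸))^(1/4) = 1.03×10³ K.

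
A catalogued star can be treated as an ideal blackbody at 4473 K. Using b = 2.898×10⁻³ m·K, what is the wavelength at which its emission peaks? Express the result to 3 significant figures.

Wien's displacement law: λ_max = b/T = (2.898×10⁻³ m·K)/(4473 K) = 6.479×10⁻⁷ m.
That is 648 nm, in the visible range.

λ_max ≈ 648 nm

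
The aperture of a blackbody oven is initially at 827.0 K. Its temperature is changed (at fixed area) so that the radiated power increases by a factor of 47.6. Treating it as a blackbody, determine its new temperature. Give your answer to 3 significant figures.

P ∝ T⁴, so T₂/T₁ = (P₂/P₁)^(1/4) = (47.6)^(1/4) = 2.62665.
T₂ = 827.0 × 2.62665 = 2.17×10³ K.

T₂ ≈ 2.17×10³ K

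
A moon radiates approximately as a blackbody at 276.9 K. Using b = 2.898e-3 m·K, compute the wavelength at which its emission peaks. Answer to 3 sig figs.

Wien's displacement law: λ_max = b/T = (2.898×10⁻³ m·K)/(276.9 K) = 1.047×10⁻⁵ m.
That is 10.5 μm, in the infrared range.

λ_max ≈ 10.5 μm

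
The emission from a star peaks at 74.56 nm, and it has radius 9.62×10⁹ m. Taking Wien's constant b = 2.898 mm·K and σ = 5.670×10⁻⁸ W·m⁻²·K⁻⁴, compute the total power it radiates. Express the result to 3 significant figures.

Wien's law: T = b/λ_max = 2.898×10⁻³/7.456×10⁻⁸ = 38868.0 K.
Surface area A = 4πR² = 4π(9.62×10⁹ m)² = 1.16295×10²¹ m².
Then P = σAT⁴ = 5.670×10⁻⁸×1.16295×10²¹×(38868.0)⁴ = 1.50×10³² W.

P ≈ 1.50×10³² W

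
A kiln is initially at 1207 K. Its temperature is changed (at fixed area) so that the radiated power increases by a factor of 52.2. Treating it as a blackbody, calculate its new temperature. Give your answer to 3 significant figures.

P ∝ T⁴, so T₂/T₁ = (P₂/P₁)^(1/4) = (52.2)^(1/4) = 2.68793.
T₂ = 1207 × 2.68793 = 3.24×10³ K.

T₂ ≈ 3.24×10³ K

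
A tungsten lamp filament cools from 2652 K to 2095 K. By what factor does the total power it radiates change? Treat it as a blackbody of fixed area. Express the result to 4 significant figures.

P₂/P₁ ≈ 0.3894

P ∝ T⁴, so P₂/P₁ = (T₂/T₁)⁴ = (2095/2652)⁴ = (0.789970)⁴ = 0.3894.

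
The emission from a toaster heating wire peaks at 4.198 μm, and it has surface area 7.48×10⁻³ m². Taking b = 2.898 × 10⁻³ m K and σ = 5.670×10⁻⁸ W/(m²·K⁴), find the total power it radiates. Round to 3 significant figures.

Wien's law: T = b/λ_max = 2.898×10⁻³/4.198×10⁻⁶ = 690.329 K.
Area A = 7.48×10⁻³ m².
Then P = σAT⁴ = 5.670×10⁻⁸×7.48×10⁻³×(690.329)⁴ = 96.3 W.

P ≈ 96.3 W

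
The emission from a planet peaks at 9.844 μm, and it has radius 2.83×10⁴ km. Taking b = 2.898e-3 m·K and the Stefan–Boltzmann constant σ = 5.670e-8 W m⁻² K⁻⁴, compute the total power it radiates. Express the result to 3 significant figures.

P ≈ 4.29×10¹⁸ W

Wien's law: T = b/λ_max = 2.898×10⁻³/9.844×10⁻⁶ = 294.393 K.
Surface area A = 4πR² = 4π(2.83×10⁷ m)² = 1.00643×10¹⁶ m².
Then P = σAT⁴ = 5.670×10⁻⁸×1.00643×10¹⁶×(294.393)⁴ = 4.29×10¹⁸ W.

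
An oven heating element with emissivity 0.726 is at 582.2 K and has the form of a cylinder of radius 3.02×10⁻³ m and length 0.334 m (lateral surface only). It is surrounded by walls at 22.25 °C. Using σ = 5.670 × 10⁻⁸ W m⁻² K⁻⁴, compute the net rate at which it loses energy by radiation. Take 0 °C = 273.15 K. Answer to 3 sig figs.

Surroundings: T = 22.25 °C + 273.15 = 295.40 K.
Lateral area A = 2πrL = 2π×3.02×10⁻³×0.334 = 6.33772×10⁻³ m².
Net radiated power P_net = εσA(T⁴ − T₀⁴) = 0.726×5.670×10⁻⁸×6.33772×10⁻³×(582.2⁴ − 295.40⁴).
T⁴ − T₀⁴ = 1.14892×10¹¹ − 7.61451×10⁹ = 1.07277×10¹¹ K⁴, so P_net = 28.0 W.

Net loss ≈ 28.0 W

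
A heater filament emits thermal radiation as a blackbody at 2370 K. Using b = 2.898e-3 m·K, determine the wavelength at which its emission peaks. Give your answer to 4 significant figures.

λ_max ≈ 1223 nm

Wien's displacement law: λ_max = b/T = (2.898×10⁻³ m·K)/(2370 K) = 1.2228×10⁻⁶ m.
That is 1223 nm, in the infrared range.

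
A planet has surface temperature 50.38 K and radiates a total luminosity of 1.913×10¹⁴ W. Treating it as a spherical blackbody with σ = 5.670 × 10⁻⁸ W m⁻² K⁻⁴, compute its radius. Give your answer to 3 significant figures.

L = 4πR²σT⁴ ⇒ R = √(L/(4πσT⁴)).
σT⁴ = 0.365271 W/m², so R = √(1.913×10¹⁴/(4π×0.365271)) = 6.46×10⁶ m.

R ≈ 6.46×10⁶ m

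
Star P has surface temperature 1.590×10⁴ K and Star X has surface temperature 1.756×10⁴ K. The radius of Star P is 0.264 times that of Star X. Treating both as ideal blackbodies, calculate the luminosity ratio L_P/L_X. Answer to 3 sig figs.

L_P/L_X ≈ 0.0468

L ∝ R²T⁴, so L_P/L_X = (R_P/R_X)²(T_P/T_X)⁴ = (0.264)² × (1.590×10⁴/1.756×10⁴)⁴ = 0.069696 × 0.672188 = 0.0468.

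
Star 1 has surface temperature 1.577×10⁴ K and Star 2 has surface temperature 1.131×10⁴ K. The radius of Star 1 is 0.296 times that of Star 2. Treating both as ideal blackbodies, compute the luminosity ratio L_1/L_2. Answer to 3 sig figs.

L_1/L_2 ≈ 0.331

L ∝ R²T⁴, so L_1/L_2 = (R_1/R_2)²(T_1/T_2)⁴ = (0.296)² × (1.577×10⁴/1.131×10⁴)⁴ = 0.087616 × 3.77987 = 0.331.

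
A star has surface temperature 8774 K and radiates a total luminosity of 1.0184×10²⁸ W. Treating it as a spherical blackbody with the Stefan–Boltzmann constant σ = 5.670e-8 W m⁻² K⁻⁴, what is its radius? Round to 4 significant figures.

L = 4πR²σT⁴ ⇒ R = √(L/(4πσT⁴)).
σT⁴ = 3.36027×10⁸ W/m², so R = √(1.0184×10²⁸/(4π×3.36027×10⁸)) = 1.553×10⁹ m.

R ≈ 1.553×10⁹ m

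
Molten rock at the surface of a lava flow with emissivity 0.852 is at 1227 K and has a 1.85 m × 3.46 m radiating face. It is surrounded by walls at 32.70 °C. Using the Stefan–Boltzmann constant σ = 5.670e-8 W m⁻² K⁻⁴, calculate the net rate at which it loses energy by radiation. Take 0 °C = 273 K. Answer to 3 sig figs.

Surroundings: T = 32.70 °C + 273 = 305.70 K.
Area A = 1.85 × 3.46 = 6.401 m².
Net radiated power P_net = εσA(T⁴ − T₀⁴) = 0.852×5.670×10⁻⁸×6.401×(1227⁴ − 305.70⁴).
T⁴ − T₀⁴ = 2.26662×10¹² − 8.73337×10⁹ = 2.25789×10¹² K⁴, so P_net = 6.98×10⁵ W.

Net loss ≈ 6.98×10⁵ W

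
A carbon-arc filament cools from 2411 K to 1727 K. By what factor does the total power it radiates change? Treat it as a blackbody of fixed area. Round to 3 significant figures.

P ∝ T⁴, so P₂/P₁ = (T₂/T₁)⁴ = (1727/2411)⁴ = (0.716300)⁴ = 0.263.

P₂/P₁ ≈ 0.263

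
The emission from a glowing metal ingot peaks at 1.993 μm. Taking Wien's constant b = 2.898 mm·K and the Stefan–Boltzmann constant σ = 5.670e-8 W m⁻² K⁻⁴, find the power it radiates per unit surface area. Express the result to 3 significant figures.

Wien's law: T = b/λ_max = 2.898×10⁻³/1.993×10⁻⁶ = 1454.09 K.
Then I = σT⁴ = 5.670×10⁻⁸×(1454.09)⁴ = 2.53×10⁵ W/m².

I ≈ 2.53×10⁵ W/m²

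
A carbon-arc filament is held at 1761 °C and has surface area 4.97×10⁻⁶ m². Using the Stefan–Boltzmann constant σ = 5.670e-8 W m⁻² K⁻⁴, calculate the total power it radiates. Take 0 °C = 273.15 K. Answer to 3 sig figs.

P ≈ 4.82 W

T = 1761 °C + 273.15 = 2034.15 K.
Area A = 4.97×10⁻⁶ m².
P = σAT⁴ = 5.670×10⁻⁸ × 4.97×10⁻⁶ × (2034.15)⁴ = 4.82 W.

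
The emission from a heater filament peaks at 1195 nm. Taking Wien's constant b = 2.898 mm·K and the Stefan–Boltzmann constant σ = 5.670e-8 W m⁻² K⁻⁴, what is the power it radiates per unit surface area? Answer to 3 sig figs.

Wien's law: T = b/λ_max = 2.898×10⁻³/1.195×10⁻⁶ = 2425.10 K.
Then I = σT⁴ = 5.670×10⁻⁸×(2425.10)⁴ = 1.96×10⁶ W/m².

I ≈ 1.96×10⁶ W/m²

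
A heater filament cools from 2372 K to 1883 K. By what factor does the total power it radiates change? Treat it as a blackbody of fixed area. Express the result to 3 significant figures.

P ∝ T⁴, so P₂/P₁ = (T₂/T₁)⁴ = (1883/2372)⁴ = (0.793845)⁴ = 0.397.

P₂/P₁ ≈ 0.397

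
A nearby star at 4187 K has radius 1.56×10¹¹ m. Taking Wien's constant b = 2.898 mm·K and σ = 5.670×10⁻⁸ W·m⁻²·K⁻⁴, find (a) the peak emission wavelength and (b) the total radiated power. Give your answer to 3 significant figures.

λ_max ≈ 0.692 μm; P ≈ 5.33×10³⁰ W

(a) λ_max = b/T = 2.898×10⁻³/4187 = 6.921×10⁻⁷ m = 0.692 μm.
Surface area A = 4πR² = 4π(1.56×10¹¹ m)² = 3.05815×10²³ m².
(b) P = σAT⁴ = 5.670×10⁻⁸×3.05815×10²³×(4187)⁴ = 5.33×10³⁰ W.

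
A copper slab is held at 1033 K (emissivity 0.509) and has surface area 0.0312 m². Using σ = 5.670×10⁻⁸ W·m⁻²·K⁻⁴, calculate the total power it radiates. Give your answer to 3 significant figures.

Area A = 0.0312 m².
P = εσAT⁴ = 0.509 × 5.670×10⁻⁸ × 0.0312 × (1033)⁴ = 1.03×10³ W.

P ≈ 1.03×10³ W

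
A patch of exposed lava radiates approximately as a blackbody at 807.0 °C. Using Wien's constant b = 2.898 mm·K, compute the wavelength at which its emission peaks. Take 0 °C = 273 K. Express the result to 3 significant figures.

T = 807.0 °C + 273 = 1080.0 K.
Wien's displacement law: λ_max = b/T = (2.898×10⁻³ m·K)/(1080.0 K) = 2.683×10⁻⁶ m.
That is 2.68 μm, in the infrared range.

λ_max ≈ 2.68 μm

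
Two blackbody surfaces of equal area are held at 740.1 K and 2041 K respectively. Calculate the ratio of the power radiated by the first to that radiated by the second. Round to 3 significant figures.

With equal areas, P₁/P₂ = (T₁/T₂)⁴ = (740.1/2041)⁴ = 0.0173.

P₁/P₂ ≈ 0.0173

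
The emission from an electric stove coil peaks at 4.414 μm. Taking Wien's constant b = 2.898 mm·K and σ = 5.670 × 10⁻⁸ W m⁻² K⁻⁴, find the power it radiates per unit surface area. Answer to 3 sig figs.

Wien's law: T = b/λ_max = 2.898×10⁻³/4.414×10⁻⁶ = 656.547 K.
Then I = σT⁴ = 5.670×10⁻⁸×(656.547)⁴ = 1.05×10⁴ W/m².

I ≈ 1.05×10⁴ W/m²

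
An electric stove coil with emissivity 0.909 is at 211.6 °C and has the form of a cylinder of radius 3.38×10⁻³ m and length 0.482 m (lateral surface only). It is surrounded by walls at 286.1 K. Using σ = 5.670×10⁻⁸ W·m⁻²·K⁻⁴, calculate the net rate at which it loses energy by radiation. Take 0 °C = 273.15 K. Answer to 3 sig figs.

Net loss ≈ 25.6 W

T = 211.6 °C + 273.15 = 484.75 K.
Lateral area A = 2πrL = 2π×3.38×10⁻³×0.482 = 0.0102363 m².
Net radiated power P_net = εσA(T⁴ − T₀⁴) = 0.909×5.670×10⁻⁸×0.0102363×(484.75⁴ − 286.1⁴).
T⁴ − T₀⁴ = 5.52168×10¹⁰ − 6.69995×10⁹ = 4.85168×10¹⁰ K⁴, so P_net = 25.6 W.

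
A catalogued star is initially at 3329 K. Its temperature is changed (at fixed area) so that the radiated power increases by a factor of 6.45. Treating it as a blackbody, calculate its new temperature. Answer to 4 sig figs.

P ∝ T⁴, so T₂/T₁ = (P₂/P₁)^(1/4) = (6.45)^(1/4) = 1.59364.
T₂ = 3329 × 1.59364 = 5305 K.

T₂ ≈ 5305 K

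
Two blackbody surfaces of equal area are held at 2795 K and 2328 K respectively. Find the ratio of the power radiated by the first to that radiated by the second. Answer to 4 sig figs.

P₁/P₂ ≈ 2.078

With equal areas, P₁/P₂ = (T₁/T₂)⁴ = (2795/2328)⁴ = 2.078.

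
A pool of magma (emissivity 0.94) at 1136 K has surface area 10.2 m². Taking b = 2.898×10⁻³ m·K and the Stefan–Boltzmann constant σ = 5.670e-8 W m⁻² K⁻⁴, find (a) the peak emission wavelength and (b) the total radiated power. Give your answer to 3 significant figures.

(a) λ_max = b/T = 2.898×10⁻³/1136 = 2.551×10⁻⁶ m = 2.55×10³ nm.
Area A = 10.2 m².
(b) P = εσAT⁴ = 0.94×5.670×10⁻⁸×10.2×(1136)⁴ = 9.05×10⁵ W.

λ_max ≈ 2.55×10³ nm; P ≈ 9.05×10⁵ W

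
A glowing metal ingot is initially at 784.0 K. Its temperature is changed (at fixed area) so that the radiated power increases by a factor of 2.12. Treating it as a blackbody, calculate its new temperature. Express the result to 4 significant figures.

T₂ ≈ 946.0 K

P ∝ T⁴, so T₂/T₁ = (P₂/P₁)^(1/4) = (2.12)^(1/4) = 1.20666.
T₂ = 784.0 × 1.20666 = 946.0 K.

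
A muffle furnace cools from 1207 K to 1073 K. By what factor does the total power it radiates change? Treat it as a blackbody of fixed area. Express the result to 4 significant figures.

P₂/P₁ ≈ 0.6246

P ∝ T⁴, so P₂/P₁ = (T₂/T₁)⁴ = (1073/1207)⁴ = (0.888981)⁴ = 0.6246.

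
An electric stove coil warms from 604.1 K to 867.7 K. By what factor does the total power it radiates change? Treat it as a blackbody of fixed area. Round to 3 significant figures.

P₂/P₁ ≈ 4.26

P ∝ T⁴, so P₂/P₁ = (T₂/T₁)⁴ = (867.7/604.1)⁴ = (1.43635)⁴ = 4.26.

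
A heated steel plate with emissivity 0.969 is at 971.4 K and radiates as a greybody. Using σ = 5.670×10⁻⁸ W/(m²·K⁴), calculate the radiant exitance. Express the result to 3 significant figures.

I ≈ 4.89×10⁴ W/m²

Stefan–Boltzmann: I = εσT⁴ = 0.969 × 5.670×10⁻⁸ × (971.4)⁴ = 4.89×10⁴ W/m².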